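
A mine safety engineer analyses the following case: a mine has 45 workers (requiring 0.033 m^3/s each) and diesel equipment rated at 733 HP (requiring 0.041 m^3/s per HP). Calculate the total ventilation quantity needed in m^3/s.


31.538 m^3/s

Airflow for workers:
Q_people = 45 * 0.033 = 1.485 m^3/s
Airflow for diesel equipment:
Q_diesel = 733 * 0.041 = 30.053 m^3/s
Total ventilation:
Q_total = 1.485 + 30.053
= 31.538 m^3/s


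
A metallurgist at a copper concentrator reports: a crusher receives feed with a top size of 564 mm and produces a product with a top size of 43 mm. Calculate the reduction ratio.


Reduction ratio = feed size / product size
= 564 / 43
= 13.1163

13.1163


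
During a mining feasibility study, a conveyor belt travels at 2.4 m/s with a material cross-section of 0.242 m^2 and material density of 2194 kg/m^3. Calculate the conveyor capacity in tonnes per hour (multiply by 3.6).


4587.3907 t/h

Volumetric flow = speed * area
= 2.4 * 0.242 = 0.5808 m^3/s
Mass flow = volumetric * density
= 0.5808 * 2194 = 1274.2752 kg/s
Convert to t/h: multiply by 3.6
Capacity = 1274.2752 * 3.6
= 4587.3907 t/h


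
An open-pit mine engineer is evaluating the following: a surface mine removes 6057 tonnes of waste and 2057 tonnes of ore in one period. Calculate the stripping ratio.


Stripping ratio = waste tonnage / ore tonnage
= 6057 / 2057
= 2.9446

2.9446


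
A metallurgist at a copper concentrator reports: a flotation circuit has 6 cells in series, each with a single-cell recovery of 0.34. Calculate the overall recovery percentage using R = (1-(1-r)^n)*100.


91.7346%

Complement of single-cell recovery:
1 - r = 1 - 0.34 = 0.66
Raise to power n:
(1 - r)^6 = 0.66^6 = 0.08265395002
Overall recovery:
R = (1 - 0.08265395002) * 100
= 91.7346%


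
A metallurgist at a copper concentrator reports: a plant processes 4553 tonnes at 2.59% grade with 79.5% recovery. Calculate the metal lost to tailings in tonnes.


Total metal in feed:
= 4553 * 2.59 / 100 = 117.9227 tonnes
Metal recovered:
= 117.9227 * 79.5 / 100 = 93.7485465 tonnes
Metal lost to tailings:
= 117.9227 - 93.7485465
= 24.1742 tonnes

24.1742 tonnes


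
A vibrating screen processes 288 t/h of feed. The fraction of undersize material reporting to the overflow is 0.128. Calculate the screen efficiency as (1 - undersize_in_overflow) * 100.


Screen efficiency = (1 - fraction of undersize in overflow) * 100
= (1 - 0.128) * 100
= 0.872 * 100
= 87.2%

87.2%


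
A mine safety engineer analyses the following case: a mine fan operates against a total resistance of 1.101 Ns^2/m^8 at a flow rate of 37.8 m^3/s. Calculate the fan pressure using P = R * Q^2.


1573.1528 Pa

Compute Q^2:
Q^2 = 37.8^2 = 1428.84
Compute pressure:
P = R * Q^2 = 1.101 * 1428.84
= 1573.1528 Pa


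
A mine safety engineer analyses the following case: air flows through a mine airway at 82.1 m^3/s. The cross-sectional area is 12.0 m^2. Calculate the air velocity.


Velocity = flow rate / cross-sectional area
= 82.1 / 12.0
= 6.8417 m/s

6.8417 m/s


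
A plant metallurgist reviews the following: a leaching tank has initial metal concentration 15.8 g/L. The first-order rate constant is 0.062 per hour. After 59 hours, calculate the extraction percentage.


Compute the exponent:
-k * t = -0.062 * 59 = -3.658
Remaining concentration:
C = 15.8 * exp(-3.658)
= 15.8 * 0.02578402925
= 0.4073876622 g/L
Extracted = 15.8 - 0.4073876622 = 15.39261234 g/L
Extraction % = 15.39261234 / 15.8 * 100
= 97.4216%

97.4216%


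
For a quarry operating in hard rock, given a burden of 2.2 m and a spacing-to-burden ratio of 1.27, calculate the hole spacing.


Spacing = burden * ratio
= 2.2 * 1.27
= 2.794 m

2.794 m


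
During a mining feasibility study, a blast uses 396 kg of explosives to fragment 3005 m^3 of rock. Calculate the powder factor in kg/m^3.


0.1318 kg/m^3

Powder factor = explosive mass / rock volume
= 396 / 3005
= 0.1318 kg/m^3


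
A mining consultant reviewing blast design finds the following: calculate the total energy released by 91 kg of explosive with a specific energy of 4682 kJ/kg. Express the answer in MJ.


Energy = mass * specific_energy / 1000
= 91 * 4682 / 1000
= 426062 / 1000
= 426.062 MJ

426.062 MJ


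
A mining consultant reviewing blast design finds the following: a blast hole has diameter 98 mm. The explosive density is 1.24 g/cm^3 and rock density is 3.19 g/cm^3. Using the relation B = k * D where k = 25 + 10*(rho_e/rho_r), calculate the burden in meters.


2.8309 m

First, compute k:
rho_e / rho_r = 1.24 / 3.19 = 0.3887147335
k = 25 + 10 * 0.3887147335 = 28.88714734
Then, compute burden:
B = k * D / 1000 = 28.88714734 * 98 / 1000
= 2830.940439 / 1000
= 2.8309 m


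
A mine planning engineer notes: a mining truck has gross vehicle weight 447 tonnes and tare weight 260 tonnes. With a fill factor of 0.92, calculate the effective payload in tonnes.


Maximum payload = gross - tare
= 447 - 260 = 187 tonnes
Effective payload = max payload * fill factor
= 187 * 0.92
= 172.04 tonnes

172.04 tonnes


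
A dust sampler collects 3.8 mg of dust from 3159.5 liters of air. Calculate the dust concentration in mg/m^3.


Convert liters to m^3: 1 m^3 = 1000 L
Concentration = mass / volume * 1000
= 3.8 / 3159.5 * 1000
= 0.00120272195 * 1000
= 1.2027 mg/m^3

1.2027 mg/m^3


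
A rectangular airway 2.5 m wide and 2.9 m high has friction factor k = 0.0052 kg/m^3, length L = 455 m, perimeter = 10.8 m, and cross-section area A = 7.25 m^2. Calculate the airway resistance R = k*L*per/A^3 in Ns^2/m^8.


Compute the numerator:
k * L * per = 0.0052 * 455 * 10.8
= 25.5528
Compute the denominator:
A^3 = 7.25^3 = 381.078125
Resistance:
R = 25.5528 / 381.078125
= 0.0671 Ns^2/m^8

0.0671 Ns^2/m^8


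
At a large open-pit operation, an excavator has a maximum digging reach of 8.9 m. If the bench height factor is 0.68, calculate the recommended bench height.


6.052 m

Bench height = reach * factor
= 8.9 * 0.68
= 6.052 m


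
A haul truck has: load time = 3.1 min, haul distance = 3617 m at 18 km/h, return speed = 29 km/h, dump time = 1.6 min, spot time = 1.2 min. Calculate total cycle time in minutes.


Convert haul speed to m/min: 18 * 1000/60 = 300 m/min
Haul time = 3617 / 300 = 12.05666667 min
Convert return speed to m/min: 29 * 1000/60 = 483.3333333 m/min
Return time = 3617 / 483.3333333 = 7.483448276 min
Total cycle time:
= 3.1 + 12.05666667 + 1.6 + 7.483448276 + 1.2
= 25.4401 min

25.4401 min


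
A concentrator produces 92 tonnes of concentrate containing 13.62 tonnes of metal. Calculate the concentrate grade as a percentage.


14.8043%

Grade = (metal in concentrate / concentrate mass) * 100
= (13.62 / 92) * 100
= 0.1480434783 * 100
= 14.8043%


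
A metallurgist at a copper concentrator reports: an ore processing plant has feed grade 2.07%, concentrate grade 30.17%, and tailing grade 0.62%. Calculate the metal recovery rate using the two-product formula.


Using the two-product formula:
R = 100 * c * (f - t) / (f * (c - t))
Numerator = 100 * 30.17 * (2.07 - 0.62)
= 100 * 30.17 * 1.45
= 4374.65
Denominator = 2.07 * (30.17 - 0.62)
= 2.07 * 29.55
= 61.1685
R = 4374.65 / 61.1685
= 71.518%

71.518%


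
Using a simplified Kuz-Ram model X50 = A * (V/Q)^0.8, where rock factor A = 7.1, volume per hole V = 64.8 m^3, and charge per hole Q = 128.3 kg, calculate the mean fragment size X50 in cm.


4.1109 cm

Compute V/Q:
V/Q = 64.8 / 128.3 = 0.505066251
Raise to the power 0.8:
(V/Q)^0.8 = 0.505066251^0.8 = 0.5790001545
Multiply by A:
X50 = 7.1 * 0.5790001545
= 4.1109 cm


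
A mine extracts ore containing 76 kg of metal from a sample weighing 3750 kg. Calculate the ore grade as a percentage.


Ore grade = (metal mass / ore mass) * 100
= (76 / 3750) * 100
= 0.02026666667 * 100
= 2.0267%

2.0267%


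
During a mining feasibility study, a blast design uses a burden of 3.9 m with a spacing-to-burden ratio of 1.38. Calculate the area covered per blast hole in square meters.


First, find the spacing:
Spacing = burden * ratio = 3.9 * 1.38
= 5.382 m
Then, calculate the area:
Area = burden * spacing = 3.9 * 5.382
= 20.9898 m^2

20.9898 m^2


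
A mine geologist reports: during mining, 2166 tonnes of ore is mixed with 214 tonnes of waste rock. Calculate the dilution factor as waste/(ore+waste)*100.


8.9916%

Total material = ore + waste
= 2166 + 214 = 2380 tonnes
Dilution = waste / total * 100
= 214 / 2380 * 100
= 0.08991596639 * 100
= 8.9916%


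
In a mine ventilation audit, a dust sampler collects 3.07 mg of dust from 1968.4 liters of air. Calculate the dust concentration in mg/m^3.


1.5596 mg/m^3

Convert liters to m^3: 1 m^3 = 1000 L
Concentration = mass / volume * 1000
= 3.07 / 1968.4 * 1000
= 0.001559642349 * 1000
= 1.5596 mg/m^3


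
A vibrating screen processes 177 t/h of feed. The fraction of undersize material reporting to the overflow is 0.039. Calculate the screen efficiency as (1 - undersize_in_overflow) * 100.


Screen efficiency = (1 - fraction of undersize in overflow) * 100
= (1 - 0.039) * 100
= 0.961 * 100
= 96.1%

96.1%


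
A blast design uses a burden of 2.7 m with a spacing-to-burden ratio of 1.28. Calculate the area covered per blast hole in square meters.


9.3312 m^2

First, find the spacing:
Spacing = burden * ratio = 2.7 * 1.28
= 3.456 m
Then, calculate the area:
Area = burden * spacing = 2.7 * 3.456
= 9.3312 m^2


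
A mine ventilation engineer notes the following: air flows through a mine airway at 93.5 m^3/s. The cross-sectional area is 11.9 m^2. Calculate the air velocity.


Velocity = flow rate / cross-sectional area
= 93.5 / 11.9
= 7.8571 m/s

7.8571 m/s


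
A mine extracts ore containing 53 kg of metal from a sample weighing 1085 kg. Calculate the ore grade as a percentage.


Ore grade = (metal mass / ore mass) * 100
= (53 / 1085) * 100
= 0.04884792627 * 100
= 4.8848%

4.8848%


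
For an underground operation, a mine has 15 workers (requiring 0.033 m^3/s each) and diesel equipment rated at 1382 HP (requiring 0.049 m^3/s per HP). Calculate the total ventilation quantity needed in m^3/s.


Airflow for workers:
Q_people = 15 * 0.033 = 0.495 m^3/s
Airflow for diesel equipment:
Q_diesel = 1382 * 0.049 = 67.718 m^3/s
Total ventilation:
Q_total = 0.495 + 67.718
= 68.213 m^3/s

68.213 m^3/s


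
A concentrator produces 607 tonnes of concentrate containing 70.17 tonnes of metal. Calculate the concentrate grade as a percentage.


11.5601%

Grade = (metal in concentrate / concentrate mass) * 100
= (70.17 / 607) * 100
= 0.115601318 * 100
= 11.5601%


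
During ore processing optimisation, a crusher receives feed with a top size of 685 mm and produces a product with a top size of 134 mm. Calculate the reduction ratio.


Reduction ratio = feed size / product size
= 685 / 134
= 5.1119

5.1119


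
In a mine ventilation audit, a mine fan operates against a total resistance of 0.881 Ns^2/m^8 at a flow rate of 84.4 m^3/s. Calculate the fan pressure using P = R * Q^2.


6275.6802 Pa

Compute Q^2:
Q^2 = 84.4^2 = 7123.36
Compute pressure:
P = R * Q^2 = 0.881 * 7123.36
= 6275.6802 Pa


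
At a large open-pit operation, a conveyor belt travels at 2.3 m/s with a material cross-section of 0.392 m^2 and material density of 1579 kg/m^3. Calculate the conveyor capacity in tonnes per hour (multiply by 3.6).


Volumetric flow = speed * area
= 2.3 * 0.392 = 0.9016 m^3/s
Mass flow = volumetric * density
= 0.9016 * 1579 = 1423.6264 kg/s
Convert to t/h: multiply by 3.6
Capacity = 1423.6264 * 3.6
= 5125.055 t/h

5125.055 t/h


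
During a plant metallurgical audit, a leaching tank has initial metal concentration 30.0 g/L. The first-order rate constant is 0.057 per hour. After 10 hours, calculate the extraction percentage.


43.4475%

Compute the exponent:
-k * t = -0.057 * 10 = -0.57
Remaining concentration:
C = 30.0 * exp(-0.57)
= 30.0 * 0.5655254387
= 16.96576316 g/L
Extracted = 30.0 - 16.96576316 = 13.03423684 g/L
Extraction % = 13.03423684 / 30.0 * 100
= 43.4475%


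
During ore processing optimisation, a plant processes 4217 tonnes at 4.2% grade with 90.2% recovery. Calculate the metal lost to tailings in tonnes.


17.3572 tonnes

Total metal in feed:
= 4217 * 4.2 / 100 = 177.114 tonnes
Metal recovered:
= 177.114 * 90.2 / 100 = 159.756828 tonnes
Metal lost to tailings:
= 177.114 - 159.756828
= 17.3572 tonnes


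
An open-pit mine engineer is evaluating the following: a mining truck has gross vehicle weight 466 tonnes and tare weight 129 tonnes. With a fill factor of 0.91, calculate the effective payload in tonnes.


Maximum payload = gross - tare
= 466 - 129 = 337 tonnes
Effective payload = max payload * fill factor
= 337 * 0.91
= 306.67 tonnes

306.67 tonnes


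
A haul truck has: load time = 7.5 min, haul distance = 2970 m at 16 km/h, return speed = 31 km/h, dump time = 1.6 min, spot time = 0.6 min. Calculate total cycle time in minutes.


26.5859 min

Convert haul speed to m/min: 16 * 1000/60 = 266.6666667 m/min
Haul time = 2970 / 266.6666667 = 11.1375 min
Convert return speed to m/min: 31 * 1000/60 = 516.6666667 m/min
Return time = 2970 / 516.6666667 = 5.748387097 min
Total cycle time:
= 7.5 + 11.1375 + 1.6 + 5.748387097 + 0.6
= 26.5859 min


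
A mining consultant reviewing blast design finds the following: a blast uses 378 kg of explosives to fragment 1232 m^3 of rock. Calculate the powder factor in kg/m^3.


0.3068 kg/m^3

Powder factor = explosive mass / rock volume
= 378 / 1232
= 0.3068 kg/m^3


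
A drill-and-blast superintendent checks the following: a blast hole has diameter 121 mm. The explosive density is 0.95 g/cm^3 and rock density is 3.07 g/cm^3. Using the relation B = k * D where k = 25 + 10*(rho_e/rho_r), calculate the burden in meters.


First, compute k:
rho_e / rho_r = 0.95 / 3.07 = 0.3094462541
k = 25 + 10 * 0.3094462541 = 28.09446254
Then, compute burden:
B = k * D / 1000 = 28.09446254 * 121 / 1000
= 3399.429967 / 1000
= 3.3994 m

3.3994 m


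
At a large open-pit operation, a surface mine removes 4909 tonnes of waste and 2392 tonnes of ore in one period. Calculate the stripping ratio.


2.0523

Stripping ratio = waste tonnage / ore tonnage
= 4909 / 2392
= 2.0523


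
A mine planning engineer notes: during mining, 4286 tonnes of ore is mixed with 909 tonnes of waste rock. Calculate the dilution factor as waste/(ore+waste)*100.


Total material = ore + waste
= 4286 + 909 = 5195 tonnes
Dilution = waste / total * 100
= 909 / 5195 * 100
= 0.1749759384 * 100
= 17.4976%

17.4976%


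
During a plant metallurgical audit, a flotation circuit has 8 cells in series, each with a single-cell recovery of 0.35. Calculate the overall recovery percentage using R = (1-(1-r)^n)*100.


Complement of single-cell recovery:
1 - r = 1 - 0.35 = 0.65
Raise to power n:
(1 - r)^8 = 0.65^8 = 0.03186448129
Overall recovery:
R = (1 - 0.03186448129) * 100
= 96.8136%

96.8136%


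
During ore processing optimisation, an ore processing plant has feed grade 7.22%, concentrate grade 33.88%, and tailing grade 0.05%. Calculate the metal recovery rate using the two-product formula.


Using the two-product formula:
R = 100 * c * (f - t) / (f * (c - t))
Numerator = 100 * 33.88 * (7.22 - 0.05)
= 100 * 33.88 * 7.17
= 24291.96
Denominator = 7.22 * (33.88 - 0.05)
= 7.22 * 33.83
= 244.2526
R = 24291.96 / 244.2526
= 99.4543%

99.4543%


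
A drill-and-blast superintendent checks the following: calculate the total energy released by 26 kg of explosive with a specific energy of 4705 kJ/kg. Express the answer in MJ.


122.33 MJ

Energy = mass * specific_energy / 1000
= 26 * 4705 / 1000
= 122330 / 1000
= 122.33 MJ


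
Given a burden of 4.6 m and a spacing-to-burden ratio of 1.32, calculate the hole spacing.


6.072 m

Spacing = burden * ratio
= 4.6 * 1.32
= 6.072 m


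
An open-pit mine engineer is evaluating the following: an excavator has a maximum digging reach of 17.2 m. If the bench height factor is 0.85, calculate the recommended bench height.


14.62 m

Bench height = reach * factor
= 17.2 * 0.85
= 14.62 m


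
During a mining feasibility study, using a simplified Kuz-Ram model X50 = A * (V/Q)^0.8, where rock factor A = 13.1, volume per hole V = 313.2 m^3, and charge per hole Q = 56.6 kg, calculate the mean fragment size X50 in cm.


Compute V/Q:
V/Q = 313.2 / 56.6 = 5.533568905
Raise to the power 0.8:
(V/Q)^0.8 = 5.533568905^0.8 = 3.930105943
Multiply by A:
X50 = 13.1 * 3.930105943
= 51.4844 cm

51.4844 cm


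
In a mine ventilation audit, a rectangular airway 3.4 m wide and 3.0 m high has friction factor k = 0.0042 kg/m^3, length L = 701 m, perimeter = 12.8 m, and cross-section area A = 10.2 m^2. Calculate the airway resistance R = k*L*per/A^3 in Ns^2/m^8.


0.0355 Ns^2/m^8

Compute the numerator:
k * L * per = 0.0042 * 701 * 12.8
= 37.68576
Compute the denominator:
A^3 = 10.2^3 = 1061.208
Resistance:
R = 37.68576 / 1061.208
= 0.0355 Ns^2/m^8


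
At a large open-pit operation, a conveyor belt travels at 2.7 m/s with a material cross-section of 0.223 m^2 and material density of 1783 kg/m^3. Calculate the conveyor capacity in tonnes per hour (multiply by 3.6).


3864.7595 t/h

Volumetric flow = speed * area
= 2.7 * 0.223 = 0.6021 m^3/s
Mass flow = volumetric * density
= 0.6021 * 1783 = 1073.5443 kg/s
Convert to t/h: multiply by 3.6
Capacity = 1073.5443 * 3.6
= 3864.7595 t/h


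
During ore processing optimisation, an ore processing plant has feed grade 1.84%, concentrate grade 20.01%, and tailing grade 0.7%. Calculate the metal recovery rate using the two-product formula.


64.2025%

Using the two-product formula:
R = 100 * c * (f - t) / (f * (c - t))
Numerator = 100 * 20.01 * (1.84 - 0.7)
= 100 * 20.01 * 1.14
= 2281.14
Denominator = 1.84 * (20.01 - 0.7)
= 1.84 * 19.31
= 35.5304
R = 2281.14 / 35.5304
= 64.2025%


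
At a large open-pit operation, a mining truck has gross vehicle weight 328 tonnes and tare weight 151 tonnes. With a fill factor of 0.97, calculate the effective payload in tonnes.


Maximum payload = gross - tare
= 328 - 151 = 177 tonnes
Effective payload = max payload * fill factor
= 177 * 0.97
= 171.69 tonnes

171.69 tonnes


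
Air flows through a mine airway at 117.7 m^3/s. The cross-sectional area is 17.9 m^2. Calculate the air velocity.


Velocity = flow rate / cross-sectional area
= 117.7 / 17.9
= 6.5754 m/s

6.5754 m/s


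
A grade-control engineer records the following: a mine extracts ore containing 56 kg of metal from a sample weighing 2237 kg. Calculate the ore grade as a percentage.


Ore grade = (metal mass / ore mass) * 100
= (56 / 2237) * 100
= 0.02503352705 * 100
= 2.5034%

2.5034%


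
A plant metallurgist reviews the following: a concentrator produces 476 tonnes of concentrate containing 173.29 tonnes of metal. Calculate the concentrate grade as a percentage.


Grade = (metal in concentrate / concentrate mass) * 100
= (173.29 / 476) * 100
= 0.3640546218 * 100
= 36.4055%

36.4055%


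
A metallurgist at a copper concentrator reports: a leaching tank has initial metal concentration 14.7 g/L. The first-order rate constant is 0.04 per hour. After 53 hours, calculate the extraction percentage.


87.9968%

Compute the exponent:
-k * t = -0.04 * 53 = -2.12
Remaining concentration:
C = 14.7 * exp(-2.12)
= 14.7 * 0.1200316285
= 1.764464939 g/L
Extracted = 14.7 - 1.764464939 = 12.93553506 g/L
Extraction % = 12.93553506 / 14.7 * 100
= 87.9968%


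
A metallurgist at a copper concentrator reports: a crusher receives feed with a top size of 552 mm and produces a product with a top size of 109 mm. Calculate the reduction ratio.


Reduction ratio = feed size / product size
= 552 / 109
= 5.0642

5.0642


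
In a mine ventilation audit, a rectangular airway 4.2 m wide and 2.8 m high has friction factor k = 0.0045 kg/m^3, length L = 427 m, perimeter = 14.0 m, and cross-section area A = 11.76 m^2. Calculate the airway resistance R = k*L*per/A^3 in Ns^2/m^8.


Compute the numerator:
k * L * per = 0.0045 * 427 * 14.0
= 26.901
Compute the denominator:
A^3 = 11.76^3 = 1626.379776
Resistance:
R = 26.901 / 1626.379776
= 0.0165 Ns^2/m^8

0.0165 Ns^2/m^8


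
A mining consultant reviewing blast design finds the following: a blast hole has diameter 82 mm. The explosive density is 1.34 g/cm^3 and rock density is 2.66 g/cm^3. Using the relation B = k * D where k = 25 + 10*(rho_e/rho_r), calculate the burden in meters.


2.4631 m

First, compute k:
rho_e / rho_r = 1.34 / 2.66 = 0.5037593985
k = 25 + 10 * 0.5037593985 = 30.03759398
Then, compute burden:
B = k * D / 1000 = 30.03759398 * 82 / 1000
= 2463.082707 / 1000
= 2.4631 m


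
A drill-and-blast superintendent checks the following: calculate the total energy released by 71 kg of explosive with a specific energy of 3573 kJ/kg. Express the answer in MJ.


253.683 MJ

Energy = mass * specific_energy / 1000
= 71 * 3573 / 1000
= 253683 / 1000
= 253.683 MJ


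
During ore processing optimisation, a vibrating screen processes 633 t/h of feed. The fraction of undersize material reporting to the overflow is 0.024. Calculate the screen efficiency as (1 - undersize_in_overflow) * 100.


Screen efficiency = (1 - fraction of undersize in overflow) * 100
= (1 - 0.024) * 100
= 0.976 * 100
= 97.6%

97.6%


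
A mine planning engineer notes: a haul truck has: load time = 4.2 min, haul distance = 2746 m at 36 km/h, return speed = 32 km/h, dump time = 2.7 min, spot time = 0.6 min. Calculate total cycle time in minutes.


17.2254 min

Convert haul speed to m/min: 36 * 1000/60 = 600 m/min
Haul time = 2746 / 600 = 4.576666667 min
Convert return speed to m/min: 32 * 1000/60 = 533.3333333 m/min
Return time = 2746 / 533.3333333 = 5.14875 min
Total cycle time:
= 4.2 + 4.576666667 + 2.7 + 5.14875 + 0.6
= 17.2254 min


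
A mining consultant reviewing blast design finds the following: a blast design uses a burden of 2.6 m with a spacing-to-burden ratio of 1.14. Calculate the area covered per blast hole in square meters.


First, find the spacing:
Spacing = burden * ratio = 2.6 * 1.14
= 2.964 m
Then, calculate the area:
Area = burden * spacing = 2.6 * 2.964
= 7.7064 m^2

7.7064 m^2


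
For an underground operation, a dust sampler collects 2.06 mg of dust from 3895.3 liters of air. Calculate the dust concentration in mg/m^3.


0.5288 mg/m^3

Convert liters to m^3: 1 m^3 = 1000 L
Concentration = mass / volume * 1000
= 2.06 / 3895.3 * 1000
= 0.0005288424512 * 1000
= 0.5288 mg/m^3


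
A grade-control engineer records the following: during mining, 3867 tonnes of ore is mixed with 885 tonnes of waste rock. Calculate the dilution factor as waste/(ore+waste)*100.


18.6237%

Total material = ore + waste
= 3867 + 885 = 4752 tonnes
Dilution = waste / total * 100
= 885 / 4752 * 100
= 0.1862373737 * 100
= 18.6237%


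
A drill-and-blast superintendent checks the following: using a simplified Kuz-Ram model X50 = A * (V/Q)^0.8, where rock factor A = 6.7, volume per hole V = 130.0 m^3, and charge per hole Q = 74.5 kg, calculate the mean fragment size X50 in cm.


10.4593 cm

Compute V/Q:
V/Q = 130.0 / 74.5 = 1.744966443
Raise to the power 0.8:
(V/Q)^0.8 = 1.744966443^0.8 = 1.561096189
Multiply by A:
X50 = 6.7 * 1.561096189
= 10.4593 cm


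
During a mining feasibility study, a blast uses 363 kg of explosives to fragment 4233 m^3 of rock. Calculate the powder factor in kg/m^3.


0.0858 kg/m^3

Powder factor = explosive mass / rock volume
= 363 / 4233
= 0.0858 kg/m^3


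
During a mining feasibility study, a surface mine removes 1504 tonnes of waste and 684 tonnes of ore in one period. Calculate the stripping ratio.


2.1988

Stripping ratio = waste tonnage / ore tonnage
= 1504 / 684
= 2.1988


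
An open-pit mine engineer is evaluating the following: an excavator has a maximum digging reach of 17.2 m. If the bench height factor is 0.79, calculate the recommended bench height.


Bench height = reach * factor
= 17.2 * 0.79
= 13.588 m

13.588 m


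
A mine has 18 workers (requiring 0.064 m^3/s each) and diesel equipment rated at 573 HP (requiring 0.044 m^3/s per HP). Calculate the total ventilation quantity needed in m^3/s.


26.364 m^3/s

Airflow for workers:
Q_people = 18 * 0.064 = 1.152 m^3/s
Airflow for diesel equipment:
Q_diesel = 573 * 0.044 = 25.212 m^3/s
Total ventilation:
Q_total = 1.152 + 25.212
= 26.364 m^3/s


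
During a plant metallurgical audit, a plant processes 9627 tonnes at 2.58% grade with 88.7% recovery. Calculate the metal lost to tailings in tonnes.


Total metal in feed:
= 9627 * 2.58 / 100 = 248.3766 tonnes
Metal recovered:
= 248.3766 * 88.7 / 100 = 220.3100442 tonnes
Metal lost to tailings:
= 248.3766 - 220.3100442
= 28.0666 tonnes

28.0666 tonnes


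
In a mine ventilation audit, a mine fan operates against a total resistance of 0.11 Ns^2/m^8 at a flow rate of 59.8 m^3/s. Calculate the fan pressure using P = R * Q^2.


Compute Q^2:
Q^2 = 59.8^2 = 3576.04
Compute pressure:
P = R * Q^2 = 0.11 * 3576.04
= 393.3644 Pa

393.3644 Pa


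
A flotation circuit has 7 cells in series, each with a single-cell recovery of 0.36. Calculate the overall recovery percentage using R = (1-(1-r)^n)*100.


95.602%

Complement of single-cell recovery:
1 - r = 1 - 0.36 = 0.64
Raise to power n:
(1 - r)^7 = 0.64^7 = 0.04398046511
Overall recovery:
R = (1 - 0.04398046511) * 100
= 95.602%


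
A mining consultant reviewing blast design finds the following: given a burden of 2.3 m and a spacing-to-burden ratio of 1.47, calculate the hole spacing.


3.381 m

Spacing = burden * ratio
= 2.3 * 1.47
= 3.381 m


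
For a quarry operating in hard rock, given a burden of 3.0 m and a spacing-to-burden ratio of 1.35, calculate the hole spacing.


Spacing = burden * ratio
= 3.0 * 1.35
= 4.05 m

4.05 m


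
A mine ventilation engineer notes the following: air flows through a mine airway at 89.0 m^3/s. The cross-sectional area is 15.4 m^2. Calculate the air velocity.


Velocity = flow rate / cross-sectional area
= 89.0 / 15.4
= 5.7792 m/s

5.7792 m/s


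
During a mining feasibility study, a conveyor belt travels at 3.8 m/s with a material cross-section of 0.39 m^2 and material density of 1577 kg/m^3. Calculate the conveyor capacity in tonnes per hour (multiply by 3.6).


8413.6104 t/h

Volumetric flow = speed * area
= 3.8 * 0.39 = 1.482 m^3/s
Mass flow = volumetric * density
= 1.482 * 1577 = 2337.114 kg/s
Convert to t/h: multiply by 3.6
Capacity = 2337.114 * 3.6
= 8413.6104 t/h


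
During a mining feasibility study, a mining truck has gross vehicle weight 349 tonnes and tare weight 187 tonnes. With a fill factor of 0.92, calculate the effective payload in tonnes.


149.04 tonnes

Maximum payload = gross - tare
= 349 - 187 = 162 tonnes
Effective payload = max payload * fill factor
= 162 * 0.92
= 149.04 tonnes


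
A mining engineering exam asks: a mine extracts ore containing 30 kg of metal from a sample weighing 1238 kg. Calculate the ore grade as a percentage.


Ore grade = (metal mass / ore mass) * 100
= (30 / 1238) * 100
= 0.02423263328 * 100
= 2.4233%

2.4233%


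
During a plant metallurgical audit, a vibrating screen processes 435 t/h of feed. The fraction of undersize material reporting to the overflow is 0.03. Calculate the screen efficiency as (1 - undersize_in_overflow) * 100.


Screen efficiency = (1 - fraction of undersize in overflow) * 100
= (1 - 0.03) * 100
= 0.97 * 100
= 97.0%

97.0%


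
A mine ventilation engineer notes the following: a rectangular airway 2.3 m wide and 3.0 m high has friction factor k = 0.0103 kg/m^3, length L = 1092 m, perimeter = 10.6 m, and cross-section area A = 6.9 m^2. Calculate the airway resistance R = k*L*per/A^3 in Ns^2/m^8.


Compute the numerator:
k * L * per = 0.0103 * 1092 * 10.6
= 119.22456
Compute the denominator:
A^3 = 6.9^3 = 328.509
Resistance:
R = 119.22456 / 328.509
= 0.3629 Ns^2/m^8

0.3629 Ns^2/m^8


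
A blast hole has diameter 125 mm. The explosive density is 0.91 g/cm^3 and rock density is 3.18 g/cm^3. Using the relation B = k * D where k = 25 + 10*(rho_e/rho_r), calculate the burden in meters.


3.4827 m

First, compute k:
rho_e / rho_r = 0.91 / 3.18 = 0.286163522
k = 25 + 10 * 0.286163522 = 27.86163522
Then, compute burden:
B = k * D / 1000 = 27.86163522 * 125 / 1000
= 3482.704403 / 1000
= 3.4827 m


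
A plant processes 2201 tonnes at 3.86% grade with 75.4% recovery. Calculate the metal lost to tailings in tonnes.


Total metal in feed:
= 2201 * 3.86 / 100 = 84.9586 tonnes
Metal recovered:
= 84.9586 * 75.4 / 100 = 64.0587844 tonnes
Metal lost to tailings:
= 84.9586 - 64.0587844
= 20.8998 tonnes

20.8998 tonnes


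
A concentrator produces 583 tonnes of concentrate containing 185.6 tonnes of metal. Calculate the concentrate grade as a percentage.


31.8353%

Grade = (metal in concentrate / concentrate mass) * 100
= (185.6 / 583) * 100
= 0.3183533448 * 100
= 31.8353%


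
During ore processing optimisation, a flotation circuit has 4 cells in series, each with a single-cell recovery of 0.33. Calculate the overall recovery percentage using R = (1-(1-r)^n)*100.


Complement of single-cell recovery:
1 - r = 1 - 0.33 = 0.67
Raise to power n:
(1 - r)^4 = 0.67^4 = 0.20151121
Overall recovery:
R = (1 - 0.20151121) * 100
= 79.8489%

79.8489%


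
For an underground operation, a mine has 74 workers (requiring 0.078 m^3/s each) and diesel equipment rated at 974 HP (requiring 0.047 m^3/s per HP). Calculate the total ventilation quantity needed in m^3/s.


Airflow for workers:
Q_people = 74 * 0.078 = 5.772 m^3/s
Airflow for diesel equipment:
Q_diesel = 974 * 0.047 = 45.778 m^3/s
Total ventilation:
Q_total = 5.772 + 45.778
= 51.55 m^3/s

51.55 m^3/s


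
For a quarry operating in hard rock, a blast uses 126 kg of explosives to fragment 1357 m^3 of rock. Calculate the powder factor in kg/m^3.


Powder factor = explosive mass / rock volume
= 126 / 1357
= 0.0929 kg/m^3

0.0929 kg/m^3


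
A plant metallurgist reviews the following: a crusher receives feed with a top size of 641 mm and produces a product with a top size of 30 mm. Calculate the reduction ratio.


21.3667

Reduction ratio = feed size / product size
= 641 / 30
= 21.3667


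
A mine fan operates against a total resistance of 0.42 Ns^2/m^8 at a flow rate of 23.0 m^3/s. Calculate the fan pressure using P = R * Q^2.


222.18 Pa

Compute Q^2:
Q^2 = 23.0^2 = 529.0
Compute pressure:
P = R * Q^2 = 0.42 * 529.0
= 222.18 Pa


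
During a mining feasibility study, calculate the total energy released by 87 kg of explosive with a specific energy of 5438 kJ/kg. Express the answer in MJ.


473.106 MJ

Energy = mass * specific_energy / 1000
= 87 * 5438 / 1000
= 473106 / 1000
= 473.106 MJ


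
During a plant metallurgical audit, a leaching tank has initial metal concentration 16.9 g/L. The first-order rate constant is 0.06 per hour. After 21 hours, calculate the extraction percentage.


71.6346%

Compute the exponent:
-k * t = -0.06 * 21 = -1.26
Remaining concentration:
C = 16.9 * exp(-1.26)
= 16.9 * 0.2836540265
= 4.793753048 g/L
Extracted = 16.9 - 4.793753048 = 12.10624695 g/L
Extraction % = 12.10624695 / 16.9 * 100
= 71.6346%


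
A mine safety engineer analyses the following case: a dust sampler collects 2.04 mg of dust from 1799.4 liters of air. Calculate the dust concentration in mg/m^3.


1.1337 mg/m^3

Convert liters to m^3: 1 m^3 = 1000 L
Concentration = mass / volume * 1000
= 2.04 / 1799.4 * 1000
= 0.001133711237 * 1000
= 1.1337 mg/m^3


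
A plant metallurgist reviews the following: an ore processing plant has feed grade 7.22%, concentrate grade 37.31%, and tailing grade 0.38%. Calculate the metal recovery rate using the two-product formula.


95.7117%

Using the two-product formula:
R = 100 * c * (f - t) / (f * (c - t))
Numerator = 100 * 37.31 * (7.22 - 0.38)
= 100 * 37.31 * 6.84
= 25520.04
Denominator = 7.22 * (37.31 - 0.38)
= 7.22 * 36.93
= 266.6346
R = 25520.04 / 266.6346
= 95.7117%


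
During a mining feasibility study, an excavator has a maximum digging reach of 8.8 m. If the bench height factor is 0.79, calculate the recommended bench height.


6.952 m

Bench height = reach * factor
= 8.8 * 0.79
= 6.952 m


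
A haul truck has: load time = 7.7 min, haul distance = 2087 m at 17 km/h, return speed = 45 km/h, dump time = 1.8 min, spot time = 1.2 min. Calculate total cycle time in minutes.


20.8485 min

Convert haul speed to m/min: 17 * 1000/60 = 283.3333333 m/min
Haul time = 2087 / 283.3333333 = 7.365882353 min
Convert return speed to m/min: 45 * 1000/60 = 750 m/min
Return time = 2087 / 750 = 2.782666667 min
Total cycle time:
= 7.7 + 7.365882353 + 1.8 + 2.782666667 + 1.2
= 20.8485 min


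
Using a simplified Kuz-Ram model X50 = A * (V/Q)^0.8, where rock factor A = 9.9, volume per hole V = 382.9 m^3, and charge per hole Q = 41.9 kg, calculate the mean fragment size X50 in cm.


Compute V/Q:
V/Q = 382.9 / 41.9 = 9.138424821
Raise to the power 0.8:
(V/Q)^0.8 = 9.138424821^0.8 = 5.87079715
Multiply by A:
X50 = 9.9 * 5.87079715
= 58.1209 cm

58.1209 cm


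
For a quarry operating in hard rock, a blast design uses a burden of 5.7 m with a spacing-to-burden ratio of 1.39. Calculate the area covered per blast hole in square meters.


45.1611 m^2

First, find the spacing:
Spacing = burden * ratio = 5.7 * 1.39
= 7.923 m
Then, calculate the area:
Area = burden * spacing = 5.7 * 7.923
= 45.1611 m^2


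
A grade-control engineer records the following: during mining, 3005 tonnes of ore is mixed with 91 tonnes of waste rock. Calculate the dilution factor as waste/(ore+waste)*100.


Total material = ore + waste
= 3005 + 91 = 3096 tonnes
Dilution = waste / total * 100
= 91 / 3096 * 100
= 0.02939276486 * 100
= 2.9393%

2.9393%


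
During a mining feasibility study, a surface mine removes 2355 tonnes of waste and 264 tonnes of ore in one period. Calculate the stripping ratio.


Stripping ratio = waste tonnage / ore tonnage
= 2355 / 264
= 8.9205

8.9205


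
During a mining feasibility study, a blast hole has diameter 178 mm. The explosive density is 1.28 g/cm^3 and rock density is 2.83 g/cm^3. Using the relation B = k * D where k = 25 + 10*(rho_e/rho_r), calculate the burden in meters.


First, compute k:
rho_e / rho_r = 1.28 / 2.83 = 0.4522968198
k = 25 + 10 * 0.4522968198 = 29.5229682
Then, compute burden:
B = k * D / 1000 = 29.5229682 * 178 / 1000
= 5255.088339 / 1000
= 5.2551 m

5.2551 m


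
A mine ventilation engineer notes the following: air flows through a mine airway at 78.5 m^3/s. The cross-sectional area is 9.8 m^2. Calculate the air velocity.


8.0102 m/s

Velocity = flow rate / cross-sectional area
= 78.5 / 9.8
= 8.0102 m/s


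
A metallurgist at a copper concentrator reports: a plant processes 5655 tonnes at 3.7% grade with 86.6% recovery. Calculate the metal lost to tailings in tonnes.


Total metal in feed:
= 5655 * 3.7 / 100 = 209.235 tonnes
Metal recovered:
= 209.235 * 86.6 / 100 = 181.19751 tonnes
Metal lost to tailings:
= 209.235 - 181.19751
= 28.0375 tonnes

28.0375 tonnes


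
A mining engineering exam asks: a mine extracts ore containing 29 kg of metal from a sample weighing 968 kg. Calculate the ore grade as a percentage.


Ore grade = (metal mass / ore mass) * 100
= (29 / 968) * 100
= 0.02995867769 * 100
= 2.9959%

2.9959%


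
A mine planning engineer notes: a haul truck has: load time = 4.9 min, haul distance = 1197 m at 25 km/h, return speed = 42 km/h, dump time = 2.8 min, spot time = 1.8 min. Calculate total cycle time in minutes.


14.0828 min

Convert haul speed to m/min: 25 * 1000/60 = 416.6666667 m/min
Haul time = 1197 / 416.6666667 = 2.8728 min
Convert return speed to m/min: 42 * 1000/60 = 700 m/min
Return time = 1197 / 700 = 1.71 min
Total cycle time:
= 4.9 + 2.8728 + 2.8 + 1.71 + 1.8
= 14.0828 min


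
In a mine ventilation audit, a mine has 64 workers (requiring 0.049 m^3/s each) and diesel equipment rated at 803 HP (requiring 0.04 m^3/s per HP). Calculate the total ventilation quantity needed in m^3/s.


Airflow for workers:
Q_people = 64 * 0.049 = 3.136 m^3/s
Airflow for diesel equipment:
Q_diesel = 803 * 0.04 = 32.12 m^3/s
Total ventilation:
Q_total = 3.136 + 32.12
= 35.256 m^3/s

35.256 m^3/s


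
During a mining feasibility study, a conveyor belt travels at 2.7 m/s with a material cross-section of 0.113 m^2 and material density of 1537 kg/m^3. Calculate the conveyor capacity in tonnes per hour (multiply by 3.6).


Volumetric flow = speed * area
= 2.7 * 0.113 = 0.3051 m^3/s
Mass flow = volumetric * density
= 0.3051 * 1537 = 468.9387 kg/s
Convert to t/h: multiply by 3.6
Capacity = 468.9387 * 3.6
= 1688.1793 t/h

1688.1793 t/h


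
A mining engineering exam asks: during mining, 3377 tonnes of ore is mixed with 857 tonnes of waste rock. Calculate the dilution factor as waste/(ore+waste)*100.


20.2409%

Total material = ore + waste
= 3377 + 857 = 4234 tonnes
Dilution = waste / total * 100
= 857 / 4234 * 100
= 0.2024090694 * 100
= 20.2409%


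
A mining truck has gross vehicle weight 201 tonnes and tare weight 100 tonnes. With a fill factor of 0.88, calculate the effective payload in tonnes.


Maximum payload = gross - tare
= 201 - 100 = 101 tonnes
Effective payload = max payload * fill factor
= 101 * 0.88
= 88.88 tonnes

88.88 tonnes


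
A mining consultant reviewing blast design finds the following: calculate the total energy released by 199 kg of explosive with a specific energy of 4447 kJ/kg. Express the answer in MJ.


884.953 MJ

Energy = mass * specific_energy / 1000
= 199 * 4447 / 1000
= 884953 / 1000
= 884.953 MJ


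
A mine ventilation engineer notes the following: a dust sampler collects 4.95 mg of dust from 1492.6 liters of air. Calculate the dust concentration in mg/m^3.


3.3164 mg/m^3

Convert liters to m^3: 1 m^3 = 1000 L
Concentration = mass / volume * 1000
= 4.95 / 1492.6 * 1000
= 0.003316360713 * 1000
= 3.3164 mg/m^3


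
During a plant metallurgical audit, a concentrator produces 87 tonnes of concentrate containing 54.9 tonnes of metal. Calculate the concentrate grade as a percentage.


63.1034%

Grade = (metal in concentrate / concentrate mass) * 100
= (54.9 / 87) * 100
= 0.6310344828 * 100
= 63.1034%


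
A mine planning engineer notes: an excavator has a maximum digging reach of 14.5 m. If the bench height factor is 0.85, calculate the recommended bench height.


12.325 m

Bench height = reach * factor
= 14.5 * 0.85
= 12.325 m


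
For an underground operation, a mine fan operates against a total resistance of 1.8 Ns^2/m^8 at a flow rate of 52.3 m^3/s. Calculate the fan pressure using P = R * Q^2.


4923.522 Pa

Compute Q^2:
Q^2 = 52.3^2 = 2735.29
Compute pressure:
P = R * Q^2 = 1.8 * 2735.29
= 4923.522 Pa


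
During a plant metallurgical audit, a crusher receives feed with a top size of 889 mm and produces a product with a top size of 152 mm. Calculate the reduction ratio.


5.8487

Reduction ratio = feed size / product size
= 889 / 152
= 5.8487


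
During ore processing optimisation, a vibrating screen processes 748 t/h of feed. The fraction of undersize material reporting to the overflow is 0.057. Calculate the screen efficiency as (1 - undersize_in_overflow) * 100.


Screen efficiency = (1 - fraction of undersize in overflow) * 100
= (1 - 0.057) * 100
= 0.943 * 100
= 94.3%

94.3%


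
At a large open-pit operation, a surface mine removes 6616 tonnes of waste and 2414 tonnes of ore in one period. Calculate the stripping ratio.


2.7407

Stripping ratio = waste tonnage / ore tonnage
= 6616 / 2414
= 2.7407


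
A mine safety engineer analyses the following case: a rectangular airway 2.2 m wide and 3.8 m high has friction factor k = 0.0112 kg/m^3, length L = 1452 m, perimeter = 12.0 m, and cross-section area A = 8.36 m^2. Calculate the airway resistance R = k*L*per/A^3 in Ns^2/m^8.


0.334 Ns^2/m^8

Compute the numerator:
k * L * per = 0.0112 * 1452 * 12.0
= 195.1488
Compute the denominator:
A^3 = 8.36^3 = 584.277056
Resistance:
R = 195.1488 / 584.277056
= 0.334 Ns^2/m^8
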